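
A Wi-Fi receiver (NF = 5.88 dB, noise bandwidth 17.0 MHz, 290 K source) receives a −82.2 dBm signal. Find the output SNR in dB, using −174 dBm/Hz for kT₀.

Noise floor: N = −174 + 10 log₁₀(B) + NF
10 log₁₀(1.70×10⁷) = 72.3 dB
N = −174 + 72.3 + 5.88 = −95.82 dBm
SNR = P_sig − N = −82.2 − (−95.82) = 13.62 dB → 13.6 dB

13.6 dB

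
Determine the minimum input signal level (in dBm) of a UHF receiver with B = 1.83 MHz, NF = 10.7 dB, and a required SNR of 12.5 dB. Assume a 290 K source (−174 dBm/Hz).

−88.2 dBm

Sensitivity = −174 + 10 log₁₀(B) + NF + SNR_min
= −174 + 62.62 + 10.7 + 12.5
= −88.18 dBm → −88.2 dBm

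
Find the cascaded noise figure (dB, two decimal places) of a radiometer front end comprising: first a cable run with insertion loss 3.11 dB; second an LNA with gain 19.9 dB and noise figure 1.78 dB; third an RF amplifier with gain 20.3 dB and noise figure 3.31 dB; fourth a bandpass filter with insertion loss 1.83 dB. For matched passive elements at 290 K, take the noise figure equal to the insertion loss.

4.92 dB

Convert to linear (a loss of L dB is a gain of −L dB): F_i = 10^(NF_i/10), G_i = 10^(G_i,dB/10)
  Stage 1: F_1 = 10^(3.11/10) = 2.046, G_1 = 10^(−3.11/10) = 0.4887
  Stage 2: F_2 = 10^(1.78/10) = 1.507, G_2 = 10^(19.9/10) = 97.72
  Stage 3: F_3 = 10^(3.31/10) = 2.143, G_3 = 10^(20.3/10) = 107.2
  Stage 4: F_4 = 10^(1.83/10) = 1.524, G_4 = 10^(−1.83/10) = 0.6561
Friis cascade:
  F = 2.046 + (1.507 − 1)/0.4887 + (2.143 − 1)/47.75 + (1.524 − 1)/5117 = 3.107
NF = 10 log₁₀(3.107) = 4.92 dB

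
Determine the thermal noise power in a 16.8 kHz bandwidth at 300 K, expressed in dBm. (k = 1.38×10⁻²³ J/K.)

P_n = kTB = 1.38×10⁻²³ × 300 × 1.68×10⁴ = 6.96×10⁻¹⁷ W
In dBm: 10 log₁₀(6.96×10⁻¹⁷ / 10⁻³) = −131.6 dBm

−131.6 dBm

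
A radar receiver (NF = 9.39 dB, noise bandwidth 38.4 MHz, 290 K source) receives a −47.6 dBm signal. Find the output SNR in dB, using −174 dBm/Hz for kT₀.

41.2 dB

Noise floor: N = −174 + 10 log₁₀(B) + NF
10 log₁₀(3.84×10⁷) = 75.84 dB
N = −174 + 75.84 + 9.39 = −88.77 dBm
SNR = P_sig − N = −47.6 − (−88.77) = 41.17 dB → 41.2 dB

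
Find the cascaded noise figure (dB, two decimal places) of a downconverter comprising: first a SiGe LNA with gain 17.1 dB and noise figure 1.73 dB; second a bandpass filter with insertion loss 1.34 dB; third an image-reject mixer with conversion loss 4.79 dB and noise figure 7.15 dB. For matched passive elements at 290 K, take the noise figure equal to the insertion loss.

2.06 dB

Convert to linear (a loss of L dB is a gain of −L dB): F_i = 10^(NF_i/10), G_i = 10^(G_i,dB/10)
  Stage 1: F_1 = 10^(1.73/10) = 1.489, G_1 = 10^(17.1/10) = 51.29
  Stage 2: F_2 = 10^(1.34/10) = 1.361, G_2 = 10^(−1.34/10) = 0.7345
  Stage 3: F_3 = 10^(7.15/10) = 5.188, G_3 = 10^(−4.79/10) = 0.3319
Friis cascade:
  F = 1.489 + (1.361 − 1)/51.29 + (5.188 − 1)/37.67 = 1.608
NF = 10 log₁₀(1.608) = 2.06 dB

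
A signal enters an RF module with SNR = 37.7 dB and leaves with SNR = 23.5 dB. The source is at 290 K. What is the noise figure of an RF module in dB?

NF (dB) = SNR_in(dB) − SNR_out(dB) when the source is at T₀
NF = 37.7 − 23.5 = 14.2 dB

14.2 dB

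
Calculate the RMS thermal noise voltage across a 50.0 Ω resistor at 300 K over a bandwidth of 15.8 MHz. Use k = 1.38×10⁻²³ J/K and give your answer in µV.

3.62 µV

V_n = √(4kTRB)
4kTRB = 4 × 1.38×10⁻²³ × 300 × 5.00×10¹ × 1.58×10⁷ = 1.31×10⁻¹¹ V²
V_n = √(1.31×10⁻¹¹) = 3.62×10⁻⁶ V = 3.62 µV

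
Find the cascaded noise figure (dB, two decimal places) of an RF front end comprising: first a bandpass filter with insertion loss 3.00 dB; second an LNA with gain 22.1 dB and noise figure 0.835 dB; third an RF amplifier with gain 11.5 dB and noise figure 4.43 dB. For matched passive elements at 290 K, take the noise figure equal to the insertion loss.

3.87 dB

Convert to linear (a loss of L dB is a gain of −L dB): F_i = 10^(NF_i/10), G_i = 10^(G_i,dB/10)
  Stage 1: F_1 = 10^(3.00/10) = 1.995, G_1 = 10^(−3.00/10) = 0.5012
  Stage 2: F_2 = 10^(0.835/10) = 1.212, G_2 = 10^(22.1/10) = 162.2
  Stage 3: F_3 = 10^(4.43/10) = 2.773, G_3 = 10^(11.5/10) = 14.13
Friis cascade:
  F = 1.995 + (1.212 − 1)/0.5012 + (2.773 − 1)/81.28 = 2.440
NF = 10 log₁₀(2.440) = 3.87 dB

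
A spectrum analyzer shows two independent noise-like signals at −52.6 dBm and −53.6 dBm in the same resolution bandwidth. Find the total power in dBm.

−50.1 dBm

Convert to linear, add, convert back:
P₁ = 5.50×10⁻⁹ W, P₂ = 4.37×10⁻⁹ W
P_tot = 9.86×10⁻⁹ W → 10 log₁₀(P_tot / 10⁻³) = −50.1 dBm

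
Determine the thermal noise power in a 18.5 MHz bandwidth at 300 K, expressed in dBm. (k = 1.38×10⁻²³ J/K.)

P_n = kTB = 1.38×10⁻²³ × 300 × 1.85×10⁷ = 7.66×10⁻¹⁴ W
In dBm: 10 log₁₀(7.66×10⁻¹⁴ / 10⁻³) = −101.2 dBm

−101.2 dBm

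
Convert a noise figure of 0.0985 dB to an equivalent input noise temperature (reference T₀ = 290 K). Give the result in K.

F = 10^(0.0985/10) = 1.02294
T_e = (F − 1)·T₀ = (1.02294 − 1) × 290 = 6.65 K

6.65 K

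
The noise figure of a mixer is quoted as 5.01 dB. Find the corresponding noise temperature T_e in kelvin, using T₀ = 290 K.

F = 10^(5.01/10) = 3.16957
T_e = (F − 1)·T₀ = (3.16957 − 1) × 290 = 629 K

629 K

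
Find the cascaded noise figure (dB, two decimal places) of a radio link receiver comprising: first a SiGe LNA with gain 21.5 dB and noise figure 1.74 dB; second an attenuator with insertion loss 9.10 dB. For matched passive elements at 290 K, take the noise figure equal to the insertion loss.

Convert to linear (a loss of L dB is a gain of −L dB): F_i = 10^(NF_i/10), G_i = 10^(G_i,dB/10)
  Stage 1: F_1 = 10^(1.74/10) = 1.493, G_1 = 10^(21.5/10) = 141.3
  Stage 2: F_2 = 10^(9.10/10) = 8.128, G_2 = 10^(−9.10/10) = 0.1230
Friis cascade:
  F = 1.493 + (8.128 − 1)/141.3 = 1.543
NF = 10 log₁₀(1.543) = 1.88 dB

1.88 dB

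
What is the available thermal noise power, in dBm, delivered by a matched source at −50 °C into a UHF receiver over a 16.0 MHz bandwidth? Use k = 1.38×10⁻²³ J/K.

T = −50 °C + 273.15 = 223.15 K
P_n = kTB = 1.38×10⁻²³ × 223.15 × 1.60×10⁷ = 4.93×10⁻¹⁴ W
In dBm: 10 log₁₀(4.93×10⁻¹⁴ / 10⁻³) = −103.1 dBm

−103.1 dBm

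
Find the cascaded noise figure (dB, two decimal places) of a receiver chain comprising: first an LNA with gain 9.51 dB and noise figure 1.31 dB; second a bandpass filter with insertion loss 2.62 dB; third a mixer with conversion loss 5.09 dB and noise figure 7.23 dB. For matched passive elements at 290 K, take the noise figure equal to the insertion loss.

3.66 dB

Convert to linear (a loss of L dB is a gain of −L dB): F_i = 10^(NF_i/10), G_i = 10^(G_i,dB/10)
  Stage 1: F_1 = 10^(1.31/10) = 1.352, G_1 = 10^(9.51/10) = 8.933
  Stage 2: F_2 = 10^(2.62/10) = 1.828, G_2 = 10^(−2.62/10) = 0.5470
  Stage 3: F_3 = 10^(7.23/10) = 5.284, G_3 = 10^(−5.09/10) = 0.3097
Friis cascade:
  F = 1.352 + (1.828 − 1)/8.933 + (5.284 − 1)/4.887 = 2.322
NF = 10 log₁₀(2.322) = 3.66 dB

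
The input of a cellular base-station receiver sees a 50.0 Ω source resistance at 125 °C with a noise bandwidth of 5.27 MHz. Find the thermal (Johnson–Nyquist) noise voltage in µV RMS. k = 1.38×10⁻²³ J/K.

T = 125 °C + 273.15 = 398.15 K
V_n = √(4kTRB)
4kTRB = 4 × 1.38×10⁻²³ × 398.15 × 5.00×10¹ × 5.27×10⁶ = 5.79×10⁻¹² V²
V_n = √(5.79×10⁻¹²) = 2.41×10⁻⁶ V = 2.41 µV

2.41 µV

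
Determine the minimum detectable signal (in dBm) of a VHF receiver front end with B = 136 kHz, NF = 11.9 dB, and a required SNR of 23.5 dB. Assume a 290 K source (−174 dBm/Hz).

−87.3 dBm

Sensitivity = −174 + 10 log₁₀(B) + NF + SNR_min
= −174 + 51.34 + 11.9 + 23.5
= −87.26 dBm → −87.3 dBm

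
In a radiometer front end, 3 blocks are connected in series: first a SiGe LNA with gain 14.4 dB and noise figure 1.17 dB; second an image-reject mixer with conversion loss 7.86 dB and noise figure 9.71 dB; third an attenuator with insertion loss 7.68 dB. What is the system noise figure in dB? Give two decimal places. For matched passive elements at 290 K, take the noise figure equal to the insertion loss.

Convert to linear (a loss of L dB is a gain of −L dB): F_i = 10^(NF_i/10), G_i = 10^(G_i,dB/10)
  Stage 1: F_1 = 10^(1.17/10) = 1.309, G_1 = 10^(14.4/10) = 27.54
  Stage 2: F_2 = 10^(9.71/10) = 9.354, G_2 = 10^(−7.86/10) = 0.1637
  Stage 3: F_3 = 10^(7.68/10) = 5.861, G_3 = 10^(−7.68/10) = 0.1706
Friis cascade:
  F = 1.309 + (9.354 − 1)/27.54 + (5.861 − 1)/4.508 = 2.691
NF = 10 log₁₀(2.691) = 4.30 dB

4.30 dB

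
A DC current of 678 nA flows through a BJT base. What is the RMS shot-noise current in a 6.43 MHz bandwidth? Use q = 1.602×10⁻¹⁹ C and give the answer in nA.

I_n = √(2qI·B)
2qI·B = 2 × 1.602×10⁻¹⁹ × 6.78×10⁻⁷ × 6.43×10⁶ = 1.40×10⁻¹⁸ A²
I_n = √(1.40×10⁻¹⁸) = 1.18×10⁻⁹ A = 1.18 nA

1.18 nA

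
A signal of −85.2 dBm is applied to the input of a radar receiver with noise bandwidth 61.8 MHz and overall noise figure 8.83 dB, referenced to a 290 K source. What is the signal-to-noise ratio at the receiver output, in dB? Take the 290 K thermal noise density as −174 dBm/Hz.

2.1 dB

Noise floor: N = −174 + 10 log₁₀(B) + NF
10 log₁₀(6.18×10⁷) = 77.91 dB
N = −174 + 77.91 + 8.83 = −87.26 dBm
SNR = P_sig − N = −85.2 − (−87.26) = 2.06 dB → 2.1 dB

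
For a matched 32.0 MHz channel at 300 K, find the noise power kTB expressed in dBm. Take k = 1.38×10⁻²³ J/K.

−98.8 dBm

P_n = kTB = 1.38×10⁻²³ × 300 × 3.20×10⁷ = 1.32×10⁻¹³ W
In dBm: 10 log₁₀(1.32×10⁻¹³ / 10⁻³) = −98.8 dBm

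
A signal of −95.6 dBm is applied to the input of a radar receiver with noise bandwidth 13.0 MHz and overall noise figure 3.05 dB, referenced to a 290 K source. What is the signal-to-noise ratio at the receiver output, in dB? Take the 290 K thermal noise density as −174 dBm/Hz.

4.2 dB

Noise floor: N = −174 + 10 log₁₀(B) + NF
10 log₁₀(1.30×10⁷) = 71.14 dB
N = −174 + 71.14 + 3.05 = −99.81 dBm
SNR = P_sig − N = −95.6 − (−99.81) = 4.21 dB → 4.2 dB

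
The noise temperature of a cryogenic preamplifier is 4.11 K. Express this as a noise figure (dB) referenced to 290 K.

F = 1 + T_e/T₀ = 1 + 4.11/290 = 1.01417
NF = 10 log₁₀(1.01417) = 0.061 dB

0.061 dB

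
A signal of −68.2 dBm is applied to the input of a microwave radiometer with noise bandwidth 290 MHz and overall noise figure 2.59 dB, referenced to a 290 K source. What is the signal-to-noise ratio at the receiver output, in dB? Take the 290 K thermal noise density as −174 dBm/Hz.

18.6 dB

Noise floor: N = −174 + 10 log₁₀(B) + NF
10 log₁₀(2.90×10⁸) = 84.62 dB
N = −174 + 84.62 + 2.59 = −86.79 dBm
SNR = P_sig − N = −68.2 − (−86.79) = 18.59 dB → 18.6 dB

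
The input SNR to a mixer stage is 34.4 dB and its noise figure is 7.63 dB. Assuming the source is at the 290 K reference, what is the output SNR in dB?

26.77 dB

By definition F = SNR_in/SNR_out, so in dB: SNR_out = SNR_in − NF
SNR_out = 34.4 − 7.63 = 26.77 dB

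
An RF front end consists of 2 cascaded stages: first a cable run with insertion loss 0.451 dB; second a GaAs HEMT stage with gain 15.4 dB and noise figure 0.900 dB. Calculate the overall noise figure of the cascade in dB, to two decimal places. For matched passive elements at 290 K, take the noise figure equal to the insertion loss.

1.35 dB

Convert to linear (a loss of L dB is a gain of −L dB): F_i = 10^(NF_i/10), G_i = 10^(G_i,dB/10)
  Stage 1: F_1 = 10^(0.451/10) = 1.109, G_1 = 10^(−0.451/10) = 0.9014
  Stage 2: F_2 = 10^(0.900/10) = 1.230, G_2 = 10^(15.4/10) = 34.67
Friis cascade:
  F = 1.109 + (1.230 − 1)/0.9014 = 1.365
NF = 10 log₁₀(1.365) = 1.35 dB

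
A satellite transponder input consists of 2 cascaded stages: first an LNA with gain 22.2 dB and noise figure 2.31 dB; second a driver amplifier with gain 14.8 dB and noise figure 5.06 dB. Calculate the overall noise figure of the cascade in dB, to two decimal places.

Convert to linear (a loss of L dB is a gain of −L dB): F_i = 10^(NF_i/10), G_i = 10^(G_i,dB/10)
  Stage 1: F_1 = 10^(2.31/10) = 1.702, G_1 = 10^(22.2/10) = 166.0
  Stage 2: F_2 = 10^(5.06/10) = 3.206, G_2 = 10^(14.8/10) = 30.20
Friis cascade:
  F = 1.702 + (3.206 − 1)/166.0 = 1.715
NF = 10 log₁₀(1.715) = 2.34 dB

2.34 dB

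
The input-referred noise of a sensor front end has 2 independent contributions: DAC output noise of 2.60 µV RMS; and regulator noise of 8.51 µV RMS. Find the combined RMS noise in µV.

Uncorrelated sources add in power (mean-square): V_tot = √(ΣV_i²)
V_tot = √[(2.60×10⁻⁶)² + (8.51×10⁻⁶)²] = 8.90×10⁻⁶ V = 8.90 µV

8.90 µV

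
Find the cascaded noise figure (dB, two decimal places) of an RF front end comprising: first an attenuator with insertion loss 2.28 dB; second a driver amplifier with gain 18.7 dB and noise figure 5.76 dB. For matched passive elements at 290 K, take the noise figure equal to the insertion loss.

Convert to linear (a loss of L dB is a gain of −L dB): F_i = 10^(NF_i/10), G_i = 10^(G_i,dB/10)
  Stage 1: F_1 = 10^(2.28/10) = 1.690, G_1 = 10^(−2.28/10) = 0.5916
  Stage 2: F_2 = 10^(5.76/10) = 3.767, G_2 = 10^(18.7/10) = 74.13
Friis cascade:
  F = 1.690 + (3.767 − 1)/0.5916 = 6.368
NF = 10 log₁₀(6.368) = 8.04 dB

8.04 dB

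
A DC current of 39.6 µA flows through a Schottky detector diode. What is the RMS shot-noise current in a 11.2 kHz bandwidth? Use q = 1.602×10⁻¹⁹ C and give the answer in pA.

377 pA

I_n = √(2qI·B)
2qI·B = 2 × 1.602×10⁻¹⁹ × 3.96×10⁻⁵ × 1.12×10⁴ = 1.42×10⁻¹⁹ A²
I_n = √(1.42×10⁻¹⁹) = 3.77×10⁻¹⁰ A = 377 pA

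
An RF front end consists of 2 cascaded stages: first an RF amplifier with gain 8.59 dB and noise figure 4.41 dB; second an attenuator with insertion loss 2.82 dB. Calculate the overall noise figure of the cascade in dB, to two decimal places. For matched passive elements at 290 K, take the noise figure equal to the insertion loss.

Convert to linear (a loss of L dB is a gain of −L dB): F_i = 10^(NF_i/10), G_i = 10^(G_i,dB/10)
  Stage 1: F_1 = 10^(4.41/10) = 2.761, G_1 = 10^(8.59/10) = 7.228
  Stage 2: F_2 = 10^(2.82/10) = 1.914, G_2 = 10^(−2.82/10) = 0.5224
Friis cascade:
  F = 2.761 + (1.914 − 1)/7.228 = 2.887
NF = 10 log₁₀(2.887) = 4.60 dB

4.60 dB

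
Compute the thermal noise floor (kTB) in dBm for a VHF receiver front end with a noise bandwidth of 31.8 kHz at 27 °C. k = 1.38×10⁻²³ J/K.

−128.8 dBm

T = 27 °C + 273.15 = 300.15 K
P_n = kTB = 1.38×10⁻²³ × 300.15 × 3.18×10⁴ = 1.32×10⁻¹⁶ W
In dBm: 10 log₁₀(1.32×10⁻¹⁶ / 10⁻³) = −128.8 dBm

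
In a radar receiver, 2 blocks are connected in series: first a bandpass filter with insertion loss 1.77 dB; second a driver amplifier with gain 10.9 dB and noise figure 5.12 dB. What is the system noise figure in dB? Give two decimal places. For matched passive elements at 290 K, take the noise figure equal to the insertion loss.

6.89 dB

Convert to linear (a loss of L dB is a gain of −L dB): F_i = 10^(NF_i/10), G_i = 10^(G_i,dB/10)
  Stage 1: F_1 = 10^(1.77/10) = 1.503, G_1 = 10^(−1.77/10) = 0.6653
  Stage 2: F_2 = 10^(5.12/10) = 3.251, G_2 = 10^(10.9/10) = 12.30
Friis cascade:
  F = 1.503 + (3.251 − 1)/0.6653 = 4.887
NF = 10 log₁₀(4.887) = 6.89 dB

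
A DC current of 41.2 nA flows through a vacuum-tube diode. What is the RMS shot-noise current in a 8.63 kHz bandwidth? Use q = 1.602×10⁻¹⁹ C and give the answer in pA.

10.7 pA

I_n = √(2qI·B)
2qI·B = 2 × 1.602×10⁻¹⁹ × 4.12×10⁻⁸ × 8.63×10³ = 1.14×10⁻²² A²
I_n = √(1.14×10⁻²²) = 1.07×10⁻¹¹ A = 10.7 pA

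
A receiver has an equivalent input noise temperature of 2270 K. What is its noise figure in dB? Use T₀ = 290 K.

9.46 dB

F = 1 + T_e/T₀ = 1 + 2270/290 = 8.82759
NF = 10 log₁₀(8.82759) = 9.46 dB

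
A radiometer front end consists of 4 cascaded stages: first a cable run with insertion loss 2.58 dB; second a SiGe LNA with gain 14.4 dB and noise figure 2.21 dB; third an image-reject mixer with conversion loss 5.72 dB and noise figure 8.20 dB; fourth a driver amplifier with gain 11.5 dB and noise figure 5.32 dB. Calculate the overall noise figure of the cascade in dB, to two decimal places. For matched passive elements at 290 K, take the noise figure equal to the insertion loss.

5.99 dB

Convert to linear (a loss of L dB is a gain of −L dB): F_i = 10^(NF_i/10), G_i = 10^(G_i,dB/10)
  Stage 1: F_1 = 10^(2.58/10) = 1.811, G_1 = 10^(−2.58/10) = 0.5521
  Stage 2: F_2 = 10^(2.21/10) = 1.663, G_2 = 10^(14.4/10) = 27.54
  Stage 3: F_3 = 10^(8.20/10) = 6.607, G_3 = 10^(−5.72/10) = 0.2679
  Stage 4: F_4 = 10^(5.32/10) = 3.404, G_4 = 10^(11.5/10) = 14.13
Friis cascade:
  F = 1.811 + (1.663 − 1)/0.5521 + (6.607 − 1)/15.21 + (3.404 − 1)/4.074 = 3.972
NF = 10 log₁₀(3.972) = 5.99 dB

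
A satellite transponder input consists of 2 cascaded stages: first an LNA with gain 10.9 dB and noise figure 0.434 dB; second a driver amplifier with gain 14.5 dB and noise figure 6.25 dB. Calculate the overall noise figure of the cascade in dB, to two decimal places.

1.36 dB

Convert to linear (a loss of L dB is a gain of −L dB): F_i = 10^(NF_i/10), G_i = 10^(G_i,dB/10)
  Stage 1: F_1 = 10^(0.434/10) = 1.105, G_1 = 10^(10.9/10) = 12.30
  Stage 2: F_2 = 10^(6.25/10) = 4.217, G_2 = 10^(14.5/10) = 28.18
Friis cascade:
  F = 1.105 + (4.217 − 1)/12.30 = 1.367
NF = 10 log₁₀(1.367) = 1.36 dB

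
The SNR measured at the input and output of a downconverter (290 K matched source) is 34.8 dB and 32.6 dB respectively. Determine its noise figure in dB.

NF (dB) = SNR_in(dB) − SNR_out(dB) when the source is at T₀
NF = 34.8 − 32.6 = 2.2 dB

2.2 dB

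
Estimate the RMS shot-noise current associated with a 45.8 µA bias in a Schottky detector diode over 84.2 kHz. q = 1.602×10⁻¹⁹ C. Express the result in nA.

I_n = √(2qI·B)
2qI·B = 2 × 1.602×10⁻¹⁹ × 4.58×10⁻⁵ × 8.42×10⁴ = 1.24×10⁻¹⁸ A²
I_n = √(1.24×10⁻¹⁸) = 1.11×10⁻⁹ A = 1.11 nA

1.11 nA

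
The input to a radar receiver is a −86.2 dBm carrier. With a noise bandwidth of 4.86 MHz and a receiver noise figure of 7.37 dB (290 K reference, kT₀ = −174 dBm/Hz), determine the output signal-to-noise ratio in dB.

13.6 dB

Noise floor: N = −174 + 10 log₁₀(B) + NF
10 log₁₀(4.86×10⁶) = 66.87 dB
N = −174 + 66.87 + 7.37 = −99.76 dBm
SNR = P_sig − N = −86.2 − (−99.76) = 13.56 dB → 13.6 dB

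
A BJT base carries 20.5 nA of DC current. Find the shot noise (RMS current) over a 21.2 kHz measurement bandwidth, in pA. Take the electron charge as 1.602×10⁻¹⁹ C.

I_n = √(2qI·B)
2qI·B = 2 × 1.602×10⁻¹⁹ × 2.05×10⁻⁸ × 2.12×10⁴ = 1.39×10⁻²² A²
I_n = √(1.39×10⁻²²) = 1.18×10⁻¹¹ A = 11.8 pA

11.8 pA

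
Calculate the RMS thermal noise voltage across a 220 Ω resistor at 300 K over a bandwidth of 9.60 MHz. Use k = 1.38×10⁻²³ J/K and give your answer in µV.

V_n = √(4kTRB)
4kTRB = 4 × 1.38×10⁻²³ × 300 × 2.20×10² × 9.60×10⁶ = 3.50×10⁻¹¹ V²
V_n = √(3.50×10⁻¹¹) = 5.91×10⁻⁶ V = 5.91 µV

5.91 µV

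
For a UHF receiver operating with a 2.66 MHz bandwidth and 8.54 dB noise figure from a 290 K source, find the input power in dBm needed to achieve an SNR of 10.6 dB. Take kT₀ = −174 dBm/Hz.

Sensitivity = −174 + 10 log₁₀(B) + NF + SNR_min
= −174 + 64.25 + 8.54 + 10.6
= −90.61 dBm → −90.6 dBm

−90.6 dBm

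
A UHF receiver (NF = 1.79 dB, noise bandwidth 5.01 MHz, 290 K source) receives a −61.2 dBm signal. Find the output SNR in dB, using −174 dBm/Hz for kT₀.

44.0 dB

Noise floor: N = −174 + 10 log₁₀(B) + NF
10 log₁₀(5.01×10⁶) = 67 dB
N = −174 + 67 + 1.79 = −105.21 dBm
SNR = P_sig − N = −61.2 − (−105.21) = 44.01 dB → 44.0 dB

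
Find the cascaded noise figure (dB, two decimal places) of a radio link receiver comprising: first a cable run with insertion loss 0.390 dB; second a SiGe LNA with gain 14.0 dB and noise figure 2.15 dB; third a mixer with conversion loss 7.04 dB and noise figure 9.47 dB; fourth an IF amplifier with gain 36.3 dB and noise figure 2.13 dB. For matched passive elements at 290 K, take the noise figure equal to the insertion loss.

3.57 dB

Convert to linear (a loss of L dB is a gain of −L dB): F_i = 10^(NF_i/10), G_i = 10^(G_i,dB/10)
  Stage 1: F_1 = 10^(0.390/10) = 1.094, G_1 = 10^(−0.390/10) = 0.9141
  Stage 2: F_2 = 10^(2.15/10) = 1.641, G_2 = 10^(14.0/10) = 25.12
  Stage 3: F_3 = 10^(9.47/10) = 8.851, G_3 = 10^(−7.04/10) = 0.1977
  Stage 4: F_4 = 10^(2.13/10) = 1.633, G_4 = 10^(36.3/10) = 4266
Friis cascade:
  F = 1.094 + (1.641 − 1)/0.9141 + (8.851 − 1)/22.96 + (1.633 − 1)/4.539 = 2.276
NF = 10 log₁₀(2.276) = 3.57 dB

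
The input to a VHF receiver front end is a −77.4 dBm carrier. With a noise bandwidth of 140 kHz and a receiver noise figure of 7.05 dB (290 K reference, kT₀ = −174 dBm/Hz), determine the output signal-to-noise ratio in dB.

Noise floor: N = −174 + 10 log₁₀(B) + NF
10 log₁₀(1.40×10⁵) = 51.46 dB
N = −174 + 51.46 + 7.05 = −115.49 dBm
SNR = P_sig − N = −77.4 − (−115.49) = 38.09 dB → 38.1 dB

38.1 dB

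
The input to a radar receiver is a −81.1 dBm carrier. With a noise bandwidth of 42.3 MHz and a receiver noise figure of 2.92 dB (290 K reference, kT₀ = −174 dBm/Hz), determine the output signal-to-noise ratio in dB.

Noise floor: N = −174 + 10 log₁₀(B) + NF
10 log₁₀(4.23×10⁷) = 76.26 dB
N = −174 + 76.26 + 2.92 = −94.82 dBm
SNR = P_sig − N = −81.1 − (−94.82) = 13.72 dB → 13.7 dB

13.7 dB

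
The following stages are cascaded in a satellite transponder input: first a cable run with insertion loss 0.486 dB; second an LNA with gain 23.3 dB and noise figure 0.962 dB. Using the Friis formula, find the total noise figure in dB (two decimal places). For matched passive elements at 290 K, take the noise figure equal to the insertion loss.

Convert to linear (a loss of L dB is a gain of −L dB): F_i = 10^(NF_i/10), G_i = 10^(G_i,dB/10)
  Stage 1: F_1 = 10^(0.486/10) = 1.118, G_1 = 10^(−0.486/10) = 0.8941
  Stage 2: F_2 = 10^(0.962/10) = 1.248, G_2 = 10^(23.3/10) = 213.8
Friis cascade:
  F = 1.118 + (1.248 − 1)/0.8941 = 1.396
NF = 10 log₁₀(1.396) = 1.45 dB

1.45 dB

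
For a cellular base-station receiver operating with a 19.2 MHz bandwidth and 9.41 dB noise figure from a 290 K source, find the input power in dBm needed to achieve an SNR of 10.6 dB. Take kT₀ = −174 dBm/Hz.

Sensitivity = −174 + 10 log₁₀(B) + NF + SNR_min
= −174 + 72.83 + 9.41 + 10.6
= −81.16 dBm → −81.2 dBm

−81.2 dBm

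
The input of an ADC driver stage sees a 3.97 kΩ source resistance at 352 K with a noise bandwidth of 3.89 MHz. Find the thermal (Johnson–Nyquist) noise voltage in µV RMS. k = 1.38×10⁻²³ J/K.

V_n = √(4kTRB)
4kTRB = 4 × 1.38×10⁻²³ × 352 × 3.97×10³ × 3.89×10⁶ = 3.00×10⁻¹⁰ V²
V_n = √(3.00×10⁻¹⁰) = 1.73×10⁻⁵ V = 17.3 µV

17.3 µV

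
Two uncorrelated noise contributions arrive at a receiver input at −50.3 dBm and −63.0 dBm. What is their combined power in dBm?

Convert to linear, add, convert back:
P₁ = 9.33×10⁻⁹ W, P₂ = 5.01×10⁻¹⁰ W
P_tot = 9.83×10⁻⁹ W → 10 log₁₀(P_tot / 10⁻³) = −50.1 dBm

−50.1 dBm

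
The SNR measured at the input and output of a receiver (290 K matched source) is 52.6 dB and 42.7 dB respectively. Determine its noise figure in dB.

9.9 dB

NF (dB) = SNR_in(dB) − SNR_out(dB) when the source is at T₀
NF = 52.6 − 42.7 = 9.9 dB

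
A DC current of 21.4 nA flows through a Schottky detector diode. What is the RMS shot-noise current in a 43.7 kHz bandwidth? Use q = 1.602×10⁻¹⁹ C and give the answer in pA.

17.3 pA

I_n = √(2qI·B)
2qI·B = 2 × 1.602×10⁻¹⁹ × 2.14×10⁻⁸ × 4.37×10⁴ = 3.00×10⁻²² A²
I_n = √(3.00×10⁻²²) = 1.73×10⁻¹¹ A = 17.3 pA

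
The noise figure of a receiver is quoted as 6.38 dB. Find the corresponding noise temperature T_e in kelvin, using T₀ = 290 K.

970 K

F = 10^(6.38/10) = 4.3451
T_e = (F − 1)·T₀ = (4.3451 − 1) × 290 = 970 K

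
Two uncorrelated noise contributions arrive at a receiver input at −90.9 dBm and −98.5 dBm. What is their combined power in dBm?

−90.2 dBm

Convert to linear, add, convert back:
P₁ = 8.13×10⁻¹³ W, P₂ = 1.41×10⁻¹³ W
P_tot = 9.54×10⁻¹³ W → 10 log₁₀(P_tot / 10⁻³) = −90.2 dBm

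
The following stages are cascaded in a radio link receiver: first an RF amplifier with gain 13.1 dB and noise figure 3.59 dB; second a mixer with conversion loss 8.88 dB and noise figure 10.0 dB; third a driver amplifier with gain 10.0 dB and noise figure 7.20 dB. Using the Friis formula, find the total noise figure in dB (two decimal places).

6.37 dB

Convert to linear (a loss of L dB is a gain of −L dB): F_i = 10^(NF_i/10), G_i = 10^(G_i,dB/10)
  Stage 1: F_1 = 10^(3.59/10) = 2.286, G_1 = 10^(13.1/10) = 20.42
  Stage 2: F_2 = 10^(10.0/10) = 10.00, G_2 = 10^(−8.88/10) = 0.1294
  Stage 3: F_3 = 10^(7.20/10) = 5.248, G_3 = 10^(10.0/10) = 10.00
Friis cascade:
  F = 2.286 + (10.00 − 1)/20.42 + (5.248 − 1)/2.642 = 4.334
NF = 10 log₁₀(4.334) = 6.37 dB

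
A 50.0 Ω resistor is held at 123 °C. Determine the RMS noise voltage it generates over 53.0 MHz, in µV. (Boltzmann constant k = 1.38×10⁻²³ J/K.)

T = 123 °C + 273.15 = 396.15 K
V_n = √(4kTRB)
4kTRB = 4 × 1.38×10⁻²³ × 396.15 × 5.00×10¹ × 5.30×10⁷ = 5.79×10⁻¹¹ V²
V_n = √(5.79×10⁻¹¹) = 7.61×10⁻⁶ V = 7.61 µV

7.61 µV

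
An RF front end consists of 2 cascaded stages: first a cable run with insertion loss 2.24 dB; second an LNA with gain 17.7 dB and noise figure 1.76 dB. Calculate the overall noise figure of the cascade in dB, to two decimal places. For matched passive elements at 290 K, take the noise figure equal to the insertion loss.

Convert to linear (a loss of L dB is a gain of −L dB): F_i = 10^(NF_i/10), G_i = 10^(G_i,dB/10)
  Stage 1: F_1 = 10^(2.24/10) = 1.675, G_1 = 10^(−2.24/10) = 0.5970
  Stage 2: F_2 = 10^(1.76/10) = 1.500, G_2 = 10^(17.7/10) = 58.88
Friis cascade:
  F = 1.675 + (1.500 − 1)/0.5970 = 2.512
NF = 10 log₁₀(2.512) = 4.00 dB

4.00 dB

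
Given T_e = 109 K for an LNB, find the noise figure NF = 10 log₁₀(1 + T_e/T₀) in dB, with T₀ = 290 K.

F = 1 + T_e/T₀ = 1 + 109/290 = 1.37586
NF = 10 log₁₀(1.37586) = 1.39 dB

1.39 dB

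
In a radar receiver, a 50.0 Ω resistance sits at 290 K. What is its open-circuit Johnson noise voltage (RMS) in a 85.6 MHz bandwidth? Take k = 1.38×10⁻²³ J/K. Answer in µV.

8.28 µV

V_n = √(4kTRB)
4kTRB = 4 × 1.38×10⁻²³ × 290 × 5.00×10¹ × 8.56×10⁷ = 6.85×10⁻¹¹ V²
V_n = √(6.85×10⁻¹¹) = 8.28×10⁻⁶ V = 8.28 µV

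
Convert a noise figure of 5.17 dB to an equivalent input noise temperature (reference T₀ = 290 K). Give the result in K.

664 K

F = 10^(5.17/10) = 3.28852
T_e = (F − 1)·T₀ = (3.28852 − 1) × 290 = 664 K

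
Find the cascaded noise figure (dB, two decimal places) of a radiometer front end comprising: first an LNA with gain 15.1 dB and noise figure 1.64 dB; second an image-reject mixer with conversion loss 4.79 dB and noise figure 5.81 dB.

1.89 dB

Convert to linear (a loss of L dB is a gain of −L dB): F_i = 10^(NF_i/10), G_i = 10^(G_i,dB/10)
  Stage 1: F_1 = 10^(1.64/10) = 1.459, G_1 = 10^(15.1/10) = 32.36
  Stage 2: F_2 = 10^(5.81/10) = 3.811, G_2 = 10^(−4.79/10) = 0.3319
Friis cascade:
  F = 1.459 + (3.811 − 1)/32.36 = 1.546
NF = 10 log₁₀(1.546) = 1.89 dB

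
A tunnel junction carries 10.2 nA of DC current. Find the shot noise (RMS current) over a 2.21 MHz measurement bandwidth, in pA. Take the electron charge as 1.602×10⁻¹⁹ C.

85.0 pA

I_n = √(2qI·B)
2qI·B = 2 × 1.602×10⁻¹⁹ × 1.02×10⁻⁸ × 2.21×10⁶ = 7.22×10⁻²¹ A²
I_n = √(7.22×10⁻²¹) = 8.50×10⁻¹¹ A = 85.0 pA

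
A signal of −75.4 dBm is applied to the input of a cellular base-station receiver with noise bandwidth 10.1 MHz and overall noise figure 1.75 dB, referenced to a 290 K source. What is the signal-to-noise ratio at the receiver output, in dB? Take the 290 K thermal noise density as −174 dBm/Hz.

26.8 dB

Noise floor: N = −174 + 10 log₁₀(B) + NF
10 log₁₀(1.01×10⁷) = 70.04 dB
N = −174 + 70.04 + 1.75 = −102.21 dBm
SNR = P_sig − N = −75.4 − (−102.21) = 26.81 dB → 26.8 dB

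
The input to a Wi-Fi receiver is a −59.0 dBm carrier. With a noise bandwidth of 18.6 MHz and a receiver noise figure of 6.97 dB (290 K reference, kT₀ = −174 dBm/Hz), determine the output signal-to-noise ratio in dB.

35.3 dB

Noise floor: N = −174 + 10 log₁₀(B) + NF
10 log₁₀(1.86×10⁷) = 72.7 dB
N = −174 + 72.7 + 6.97 = −94.33 dBm
SNR = P_sig − N = −59.0 − (−94.33) = 35.33 dB → 35.3 dB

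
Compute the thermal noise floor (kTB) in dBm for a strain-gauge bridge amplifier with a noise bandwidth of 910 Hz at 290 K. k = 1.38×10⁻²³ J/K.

P_n = kTB = 1.38×10⁻²³ × 290 × 9.10×10² = 3.64×10⁻¹⁸ W
In dBm: 10 log₁₀(3.64×10⁻¹⁸ / 10⁻³) = −144.4 dBm

−144.4 dBm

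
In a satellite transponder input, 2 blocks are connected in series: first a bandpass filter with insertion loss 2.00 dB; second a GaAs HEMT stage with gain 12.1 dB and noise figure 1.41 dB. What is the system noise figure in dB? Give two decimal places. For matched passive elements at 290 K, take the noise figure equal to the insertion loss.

Convert to linear (a loss of L dB is a gain of −L dB): F_i = 10^(NF_i/10), G_i = 10^(G_i,dB/10)
  Stage 1: F_1 = 10^(2.00/10) = 1.585, G_1 = 10^(−2.00/10) = 0.6310
  Stage 2: F_2 = 10^(1.41/10) = 1.384, G_2 = 10^(12.1/10) = 16.22
Friis cascade:
  F = 1.585 + (1.384 − 1)/0.6310 = 2.193
NF = 10 log₁₀(2.193) = 3.41 dB

3.41 dB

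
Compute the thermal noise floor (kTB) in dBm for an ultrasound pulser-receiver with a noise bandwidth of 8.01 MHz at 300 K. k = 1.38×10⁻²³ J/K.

P_n = kTB = 1.38×10⁻²³ × 300 × 8.01×10⁶ = 3.32×10⁻¹⁴ W
In dBm: 10 log₁₀(3.32×10⁻¹⁴ / 10⁻³) = −104.8 dBm

−104.8 dBm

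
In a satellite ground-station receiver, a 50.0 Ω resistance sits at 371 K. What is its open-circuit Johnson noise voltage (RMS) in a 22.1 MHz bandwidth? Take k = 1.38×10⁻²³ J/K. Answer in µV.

V_n = √(4kTRB)
4kTRB = 4 × 1.38×10⁻²³ × 371 × 5.00×10¹ × 2.21×10⁷ = 2.26×10⁻¹¹ V²
V_n = √(2.26×10⁻¹¹) = 4.76×10⁻⁶ V = 4.76 µV

4.76 µV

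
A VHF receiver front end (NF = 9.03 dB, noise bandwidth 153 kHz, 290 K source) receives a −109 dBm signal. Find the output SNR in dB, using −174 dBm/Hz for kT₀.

4.1 dB

Noise floor: N = −174 + 10 log₁₀(B) + NF
10 log₁₀(1.53×10⁵) = 51.85 dB
N = −174 + 51.85 + 9.03 = −113.12 dBm
SNR = P_sig − N = −109 − (−113.12) = 4.12 dB → 4.1 dB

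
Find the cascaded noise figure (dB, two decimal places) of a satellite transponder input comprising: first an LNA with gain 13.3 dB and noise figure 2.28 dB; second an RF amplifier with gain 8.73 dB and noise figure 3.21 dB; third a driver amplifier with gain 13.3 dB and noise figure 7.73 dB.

Convert to linear (a loss of L dB is a gain of −L dB): F_i = 10^(NF_i/10), G_i = 10^(G_i,dB/10)
  Stage 1: F_1 = 10^(2.28/10) = 1.690, G_1 = 10^(13.3/10) = 21.38
  Stage 2: F_2 = 10^(3.21/10) = 2.094, G_2 = 10^(8.73/10) = 7.464
  Stage 3: F_3 = 10^(7.73/10) = 5.929, G_3 = 10^(13.3/10) = 21.38
Friis cascade:
  F = 1.690 + (2.094 − 1)/21.38 + (5.929 − 1)/159.6 = 1.773
NF = 10 log₁₀(1.773) = 2.49 dB

2.49 dB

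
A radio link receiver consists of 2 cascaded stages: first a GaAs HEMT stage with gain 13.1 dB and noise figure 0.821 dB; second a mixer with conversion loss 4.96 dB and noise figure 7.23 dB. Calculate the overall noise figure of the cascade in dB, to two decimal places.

1.52 dB

Convert to linear (a loss of L dB is a gain of −L dB): F_i = 10^(NF_i/10), G_i = 10^(G_i,dB/10)
  Stage 1: F_1 = 10^(0.821/10) = 1.208, G_1 = 10^(13.1/10) = 20.42
  Stage 2: F_2 = 10^(7.23/10) = 5.284, G_2 = 10^(−4.96/10) = 0.3192
Friis cascade:
  F = 1.208 + (5.284 − 1)/20.42 = 1.418
NF = 10 log₁₀(1.418) = 1.52 dB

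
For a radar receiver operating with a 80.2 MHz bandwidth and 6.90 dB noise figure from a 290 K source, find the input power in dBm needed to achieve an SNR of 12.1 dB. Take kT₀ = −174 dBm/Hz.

Sensitivity = −174 + 10 log₁₀(B) + NF + SNR_min
= −174 + 79.04 + 6.90 + 12.1
= −75.96 dBm → −76.0 dBm

−76.0 dBm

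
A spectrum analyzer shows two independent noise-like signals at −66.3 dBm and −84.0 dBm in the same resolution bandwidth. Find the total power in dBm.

−66.2 dBm

Convert to linear, add, convert back:
P₁ = 2.34×10⁻¹⁰ W, P₂ = 3.98×10⁻¹² W
P_tot = 2.38×10⁻¹⁰ W → 10 log₁₀(P_tot / 10⁻³) = −66.2 dBm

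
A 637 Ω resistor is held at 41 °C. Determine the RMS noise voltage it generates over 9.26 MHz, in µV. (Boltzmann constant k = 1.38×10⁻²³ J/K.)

10.1 µV

T = 41 °C + 273.15 = 314.15 K
V_n = √(4kTRB)
4kTRB = 4 × 1.38×10⁻²³ × 314.15 × 6.37×10² × 9.26×10⁶ = 1.02×10⁻¹⁰ V²
V_n = √(1.02×10⁻¹⁰) = 1.01×10⁻⁵ V = 10.1 µV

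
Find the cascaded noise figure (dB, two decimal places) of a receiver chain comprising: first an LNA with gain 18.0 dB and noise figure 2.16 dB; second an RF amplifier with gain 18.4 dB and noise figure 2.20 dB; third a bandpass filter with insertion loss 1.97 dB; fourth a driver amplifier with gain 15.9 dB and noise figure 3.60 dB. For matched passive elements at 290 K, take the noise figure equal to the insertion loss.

2.19 dB

Convert to linear (a loss of L dB is a gain of −L dB): F_i = 10^(NF_i/10), G_i = 10^(G_i,dB/10)
  Stage 1: F_1 = 10^(2.16/10) = 1.644, G_1 = 10^(18.0/10) = 63.10
  Stage 2: F_2 = 10^(2.20/10) = 1.660, G_2 = 10^(18.4/10) = 69.18
  Stage 3: F_3 = 10^(1.97/10) = 1.574, G_3 = 10^(−1.97/10) = 0.6353
  Stage 4: F_4 = 10^(3.60/10) = 2.291, G_4 = 10^(15.9/10) = 38.90
Friis cascade:
  F = 1.644 + (1.660 − 1)/63.10 + (1.574 − 1)/4365 + (2.291 − 1)/2773 = 1.655
NF = 10 log₁₀(1.655) = 2.19 dB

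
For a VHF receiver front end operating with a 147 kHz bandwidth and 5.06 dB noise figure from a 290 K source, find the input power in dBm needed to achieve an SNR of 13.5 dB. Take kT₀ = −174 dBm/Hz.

Sensitivity = −174 + 10 log₁₀(B) + NF + SNR_min
= −174 + 51.67 + 5.06 + 13.5
= −103.77 dBm → −103.8 dBm

−103.8 dBm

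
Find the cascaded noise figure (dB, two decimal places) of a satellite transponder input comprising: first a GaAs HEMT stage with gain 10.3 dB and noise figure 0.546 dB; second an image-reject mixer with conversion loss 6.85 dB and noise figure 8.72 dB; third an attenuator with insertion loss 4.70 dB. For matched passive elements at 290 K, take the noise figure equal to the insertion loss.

Convert to linear (a loss of L dB is a gain of −L dB): F_i = 10^(NF_i/10), G_i = 10^(G_i,dB/10)
  Stage 1: F_1 = 10^(0.546/10) = 1.134, G_1 = 10^(10.3/10) = 10.72
  Stage 2: F_2 = 10^(8.72/10) = 7.447, G_2 = 10^(−6.85/10) = 0.2065
  Stage 3: F_3 = 10^(4.70/10) = 2.951, G_3 = 10^(−4.70/10) = 0.3388
Friis cascade:
  F = 1.134 + (7.447 − 1)/10.72 + (2.951 − 1)/2.213 = 2.617
NF = 10 log₁₀(2.617) = 4.18 dB

4.18 dB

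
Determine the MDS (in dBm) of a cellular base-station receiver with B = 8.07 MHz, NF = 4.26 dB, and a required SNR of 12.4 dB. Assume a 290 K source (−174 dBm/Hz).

Sensitivity = −174 + 10 log₁₀(B) + NF + SNR_min
= −174 + 69.07 + 4.26 + 12.4
= −88.27 dBm → −88.3 dBm

−88.3 dBm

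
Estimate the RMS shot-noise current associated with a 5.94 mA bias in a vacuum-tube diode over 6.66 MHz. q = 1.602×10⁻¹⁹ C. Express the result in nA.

113 nA

I_n = √(2qI·B)
2qI·B = 2 × 1.602×10⁻¹⁹ × 5.94×10⁻³ × 6.66×10⁶ = 1.27×10⁻¹⁴ A²
I_n = √(1.27×10⁻¹⁴) = 1.13×10⁻⁷ A = 113 nA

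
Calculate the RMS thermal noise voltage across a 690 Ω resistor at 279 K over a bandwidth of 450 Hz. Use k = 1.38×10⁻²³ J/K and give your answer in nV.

V_n = √(4kTRB)
4kTRB = 4 × 1.38×10⁻²³ × 279 × 6.90×10² × 4.50×10² = 4.78×10⁻¹⁵ V²
V_n = √(4.78×10⁻¹⁵) = 6.92×10⁻⁸ V = 69.2 nV

69.2 nV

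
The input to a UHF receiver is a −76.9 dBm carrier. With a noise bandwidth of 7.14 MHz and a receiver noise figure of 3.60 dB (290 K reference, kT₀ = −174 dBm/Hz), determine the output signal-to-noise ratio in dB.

25.0 dB

Noise floor: N = −174 + 10 log₁₀(B) + NF
10 log₁₀(7.14×10⁶) = 68.54 dB
N = −174 + 68.54 + 3.60 = −101.86 dBm
SNR = P_sig − N = −76.9 − (−101.86) = 24.96 dB → 25.0 dB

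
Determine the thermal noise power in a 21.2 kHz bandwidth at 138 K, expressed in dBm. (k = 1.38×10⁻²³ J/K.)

P_n = kTB = 1.38×10⁻²³ × 138 × 2.12×10⁴ = 4.04×10⁻¹⁷ W
In dBm: 10 log₁₀(4.04×10⁻¹⁷ / 10⁻³) = −133.9 dBm

−133.9 dBm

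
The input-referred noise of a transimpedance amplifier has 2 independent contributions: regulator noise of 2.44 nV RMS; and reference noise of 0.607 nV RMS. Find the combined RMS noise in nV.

2.51 nV

Uncorrelated sources add in power (mean-square): V_tot = √(ΣV_i²)
V_tot = √[(2.44×10⁻⁹)² + (6.07×10⁻¹⁰)²] = 2.51×10⁻⁹ V = 2.51 nV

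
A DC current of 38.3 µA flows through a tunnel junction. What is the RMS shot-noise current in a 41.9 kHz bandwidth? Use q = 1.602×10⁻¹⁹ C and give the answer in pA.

717 pA

I_n = √(2qI·B)
2qI·B = 2 × 1.602×10⁻¹⁹ × 3.83×10⁻⁵ × 4.19×10⁴ = 5.14×10⁻¹⁹ A²
I_n = √(5.14×10⁻¹⁹) = 7.17×10⁻¹⁰ A = 717 pA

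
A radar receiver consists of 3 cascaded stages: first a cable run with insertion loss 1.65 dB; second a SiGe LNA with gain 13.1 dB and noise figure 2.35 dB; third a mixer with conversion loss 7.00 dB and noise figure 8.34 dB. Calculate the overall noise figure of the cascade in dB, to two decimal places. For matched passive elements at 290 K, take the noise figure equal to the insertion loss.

Convert to linear (a loss of L dB is a gain of −L dB): F_i = 10^(NF_i/10), G_i = 10^(G_i,dB/10)
  Stage 1: F_1 = 10^(1.65/10) = 1.462, G_1 = 10^(−1.65/10) = 0.6839
  Stage 2: F_2 = 10^(2.35/10) = 1.718, G_2 = 10^(13.1/10) = 20.42
  Stage 3: F_3 = 10^(8.34/10) = 6.823, G_3 = 10^(−7.00/10) = 0.1995
Friis cascade:
  F = 1.462 + (1.718 − 1)/0.6839 + (6.823 − 1)/13.96 = 2.929
NF = 10 log₁₀(2.929) = 4.67 dB

4.67 dB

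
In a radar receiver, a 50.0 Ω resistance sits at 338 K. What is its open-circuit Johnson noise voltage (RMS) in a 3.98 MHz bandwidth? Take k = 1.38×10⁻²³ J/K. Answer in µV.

V_n = √(4kTRB)
4kTRB = 4 × 1.38×10⁻²³ × 338 × 5.00×10¹ × 3.98×10⁶ = 3.71×10⁻¹² V²
V_n = √(3.71×10⁻¹²) = 1.93×10⁻⁶ V = 1.93 µV

1.93 µV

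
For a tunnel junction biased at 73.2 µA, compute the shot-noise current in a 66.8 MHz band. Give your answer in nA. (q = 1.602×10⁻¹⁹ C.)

I_n = √(2qI·B)
2qI·B = 2 × 1.602×10⁻¹⁹ × 7.32×10⁻⁵ × 6.68×10⁷ = 1.57×10⁻¹⁵ A²
I_n = √(1.57×10⁻¹⁵) = 3.96×10⁻⁸ A = 39.6 nA

39.6 nA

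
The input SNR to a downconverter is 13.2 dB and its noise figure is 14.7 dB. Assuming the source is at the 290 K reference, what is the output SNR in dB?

By definition F = SNR_in/SNR_out, so in dB: SNR_out = SNR_in − NF
SNR_out = 13.2 − 14.7 = −1.5 dB

−1.5 dB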